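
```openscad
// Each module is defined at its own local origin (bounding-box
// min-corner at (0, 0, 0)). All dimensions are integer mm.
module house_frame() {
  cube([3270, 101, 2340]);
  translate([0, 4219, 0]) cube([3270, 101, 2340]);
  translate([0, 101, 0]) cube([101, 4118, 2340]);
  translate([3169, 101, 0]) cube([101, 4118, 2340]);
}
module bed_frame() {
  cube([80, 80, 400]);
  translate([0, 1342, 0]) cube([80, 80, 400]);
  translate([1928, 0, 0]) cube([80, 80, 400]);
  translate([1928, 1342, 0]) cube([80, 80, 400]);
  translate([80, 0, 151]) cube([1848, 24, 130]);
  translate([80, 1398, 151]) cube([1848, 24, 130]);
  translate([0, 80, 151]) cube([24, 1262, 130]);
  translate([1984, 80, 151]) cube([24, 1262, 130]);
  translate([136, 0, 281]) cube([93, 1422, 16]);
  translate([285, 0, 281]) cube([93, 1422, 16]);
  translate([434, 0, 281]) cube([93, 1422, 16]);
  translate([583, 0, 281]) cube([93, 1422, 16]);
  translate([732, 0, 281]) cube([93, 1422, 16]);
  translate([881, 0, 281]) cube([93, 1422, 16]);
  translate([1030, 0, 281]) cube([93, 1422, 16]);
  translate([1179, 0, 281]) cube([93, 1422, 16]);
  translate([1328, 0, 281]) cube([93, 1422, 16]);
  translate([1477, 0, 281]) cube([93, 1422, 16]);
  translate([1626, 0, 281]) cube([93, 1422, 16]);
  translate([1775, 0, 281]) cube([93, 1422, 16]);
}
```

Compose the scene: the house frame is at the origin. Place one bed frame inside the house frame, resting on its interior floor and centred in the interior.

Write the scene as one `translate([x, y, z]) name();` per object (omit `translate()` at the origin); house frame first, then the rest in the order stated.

house_frame();
translate([631, 1449, 0]) bed_frame();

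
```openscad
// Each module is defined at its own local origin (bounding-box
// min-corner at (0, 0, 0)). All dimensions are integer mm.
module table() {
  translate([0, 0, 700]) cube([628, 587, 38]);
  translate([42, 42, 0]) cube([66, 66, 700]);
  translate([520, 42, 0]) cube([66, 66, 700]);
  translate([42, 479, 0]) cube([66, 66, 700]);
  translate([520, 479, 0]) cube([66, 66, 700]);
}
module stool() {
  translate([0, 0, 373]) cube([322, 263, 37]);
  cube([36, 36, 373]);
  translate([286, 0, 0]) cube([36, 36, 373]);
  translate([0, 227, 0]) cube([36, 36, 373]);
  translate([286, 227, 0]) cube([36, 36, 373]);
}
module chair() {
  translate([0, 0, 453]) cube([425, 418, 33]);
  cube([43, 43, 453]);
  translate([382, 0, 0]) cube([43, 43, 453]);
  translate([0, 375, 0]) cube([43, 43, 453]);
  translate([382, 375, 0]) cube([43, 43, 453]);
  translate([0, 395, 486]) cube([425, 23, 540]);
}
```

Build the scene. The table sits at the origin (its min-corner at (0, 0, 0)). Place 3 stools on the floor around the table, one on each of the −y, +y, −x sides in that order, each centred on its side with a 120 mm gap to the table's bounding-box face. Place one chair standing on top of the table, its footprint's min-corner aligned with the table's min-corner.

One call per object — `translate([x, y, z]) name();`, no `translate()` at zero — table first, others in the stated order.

table();
translate([153, -383, 0]) stool();
translate([153, 707, 0]) stool();
translate([-442, 162, 0]) stool();
translate([0, 0, 738]) chair();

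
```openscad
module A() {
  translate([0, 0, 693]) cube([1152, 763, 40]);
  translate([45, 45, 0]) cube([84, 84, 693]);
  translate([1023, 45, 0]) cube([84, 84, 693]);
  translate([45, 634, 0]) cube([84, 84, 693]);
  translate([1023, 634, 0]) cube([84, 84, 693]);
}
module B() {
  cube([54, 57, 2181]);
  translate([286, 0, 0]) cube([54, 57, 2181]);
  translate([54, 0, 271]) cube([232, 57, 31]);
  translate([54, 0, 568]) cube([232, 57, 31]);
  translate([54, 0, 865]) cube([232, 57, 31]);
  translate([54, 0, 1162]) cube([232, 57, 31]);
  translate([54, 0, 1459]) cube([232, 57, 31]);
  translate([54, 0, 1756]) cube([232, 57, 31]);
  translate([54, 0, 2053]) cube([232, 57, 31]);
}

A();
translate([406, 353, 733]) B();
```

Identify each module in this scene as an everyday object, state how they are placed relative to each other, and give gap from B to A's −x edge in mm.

The ladder's min-x is at 406; the table's min-x is 0; gap = 406 mm.

A is a table. B is a ladder. The ladder is on top of the table, centred. The gap from the ladder to the table's −x edge is 406 mm.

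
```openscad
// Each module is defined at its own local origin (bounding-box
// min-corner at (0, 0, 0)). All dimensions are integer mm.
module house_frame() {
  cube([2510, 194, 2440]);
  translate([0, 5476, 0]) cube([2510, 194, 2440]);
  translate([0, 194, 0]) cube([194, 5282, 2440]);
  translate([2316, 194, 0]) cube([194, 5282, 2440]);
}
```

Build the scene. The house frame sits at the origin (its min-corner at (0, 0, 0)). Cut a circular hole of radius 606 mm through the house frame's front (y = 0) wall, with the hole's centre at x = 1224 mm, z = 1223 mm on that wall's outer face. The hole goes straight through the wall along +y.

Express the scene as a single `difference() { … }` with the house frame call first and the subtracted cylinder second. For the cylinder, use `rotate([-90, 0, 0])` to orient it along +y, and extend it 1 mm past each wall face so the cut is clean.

difference() {
  house_frame();
  translate([1224, -1, 1223]) rotate([-90, 0, 0]) cylinder(h = 196, r = 606);
}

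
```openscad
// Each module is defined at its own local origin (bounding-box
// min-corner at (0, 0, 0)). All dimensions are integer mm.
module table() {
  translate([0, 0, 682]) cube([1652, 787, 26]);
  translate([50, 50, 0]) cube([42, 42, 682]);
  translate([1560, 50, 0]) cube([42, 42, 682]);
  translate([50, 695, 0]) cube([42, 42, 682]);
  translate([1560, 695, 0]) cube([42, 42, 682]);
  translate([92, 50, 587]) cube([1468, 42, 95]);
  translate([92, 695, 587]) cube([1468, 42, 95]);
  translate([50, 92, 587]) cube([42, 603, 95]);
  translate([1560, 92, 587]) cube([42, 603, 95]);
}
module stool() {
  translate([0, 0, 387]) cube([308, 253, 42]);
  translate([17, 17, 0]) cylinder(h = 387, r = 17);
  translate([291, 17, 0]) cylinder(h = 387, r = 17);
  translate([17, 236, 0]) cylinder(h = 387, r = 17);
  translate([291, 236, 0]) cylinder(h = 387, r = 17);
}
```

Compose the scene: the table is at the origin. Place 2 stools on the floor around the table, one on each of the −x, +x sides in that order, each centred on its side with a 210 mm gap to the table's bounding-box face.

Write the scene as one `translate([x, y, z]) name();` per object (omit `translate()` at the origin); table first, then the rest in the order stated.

table();
translate([-518, 267, 0]) stool();
translate([1862, 267, 0]) stool();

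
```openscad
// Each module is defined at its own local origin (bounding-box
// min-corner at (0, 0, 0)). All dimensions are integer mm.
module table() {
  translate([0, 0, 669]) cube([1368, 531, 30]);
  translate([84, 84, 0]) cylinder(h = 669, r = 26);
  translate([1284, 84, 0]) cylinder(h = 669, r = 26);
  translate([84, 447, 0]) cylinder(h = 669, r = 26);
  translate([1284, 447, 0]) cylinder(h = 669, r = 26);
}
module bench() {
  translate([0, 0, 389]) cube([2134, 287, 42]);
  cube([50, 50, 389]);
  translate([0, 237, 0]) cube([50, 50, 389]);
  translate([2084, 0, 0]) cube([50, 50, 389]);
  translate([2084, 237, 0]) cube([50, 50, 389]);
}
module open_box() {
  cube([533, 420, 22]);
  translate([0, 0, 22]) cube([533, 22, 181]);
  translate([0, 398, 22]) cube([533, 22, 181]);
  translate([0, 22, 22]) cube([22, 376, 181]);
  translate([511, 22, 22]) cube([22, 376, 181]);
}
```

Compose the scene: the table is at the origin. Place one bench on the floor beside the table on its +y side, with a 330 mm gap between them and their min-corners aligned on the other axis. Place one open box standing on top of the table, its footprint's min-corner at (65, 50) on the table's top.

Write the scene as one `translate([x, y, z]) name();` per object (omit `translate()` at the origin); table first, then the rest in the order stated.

table();
translate([0, 861, 0]) bench();
translate([65, 50, 699]) open_box();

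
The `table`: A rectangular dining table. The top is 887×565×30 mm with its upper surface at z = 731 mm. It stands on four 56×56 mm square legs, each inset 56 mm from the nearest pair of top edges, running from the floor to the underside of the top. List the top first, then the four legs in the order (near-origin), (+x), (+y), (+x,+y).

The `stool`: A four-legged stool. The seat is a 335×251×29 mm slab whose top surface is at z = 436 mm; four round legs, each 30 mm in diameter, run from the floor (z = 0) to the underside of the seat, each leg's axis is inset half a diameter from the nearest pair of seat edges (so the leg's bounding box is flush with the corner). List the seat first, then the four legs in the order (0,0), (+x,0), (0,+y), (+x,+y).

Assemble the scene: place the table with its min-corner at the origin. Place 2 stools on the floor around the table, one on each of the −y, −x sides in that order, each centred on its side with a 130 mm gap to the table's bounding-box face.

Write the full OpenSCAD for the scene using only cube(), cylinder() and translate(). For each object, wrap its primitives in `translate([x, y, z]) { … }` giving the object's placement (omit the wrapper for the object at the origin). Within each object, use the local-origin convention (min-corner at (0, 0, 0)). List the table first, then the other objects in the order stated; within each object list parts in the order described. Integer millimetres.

translate([0, 0, 701]) cube([887, 565, 30]);
translate([56, 56, 0]) cube([56, 56, 701]);
translate([775, 56, 0]) cube([56, 56, 701]);
translate([56, 453, 0]) cube([56, 56, 701]);
translate([775, 453, 0]) cube([56, 56, 701]);
translate([276, -381, 0]) {
  translate([0, 0, 407]) cube([335, 251, 29]);
  translate([15, 15, 0]) cylinder(h = 407, r = 15);
  translate([320, 15, 0]) cylinder(h = 407, r = 15);
  translate([15, 236, 0]) cylinder(h = 407, r = 15);
  translate([320, 236, 0]) cylinder(h = 407, r = 15);
}
translate([-465, 157, 0]) {
  translate([0, 0, 407]) cube([335, 251, 29]);
  translate([15, 15, 0]) cylinder(h = 407, r = 15);
  translate([320, 15, 0]) cylinder(h = 407, r = 15);
  translate([15, 236, 0]) cylinder(h = 407, r = 15);
  translate([320, 236, 0]) cylinder(h = 407, r = 15);
}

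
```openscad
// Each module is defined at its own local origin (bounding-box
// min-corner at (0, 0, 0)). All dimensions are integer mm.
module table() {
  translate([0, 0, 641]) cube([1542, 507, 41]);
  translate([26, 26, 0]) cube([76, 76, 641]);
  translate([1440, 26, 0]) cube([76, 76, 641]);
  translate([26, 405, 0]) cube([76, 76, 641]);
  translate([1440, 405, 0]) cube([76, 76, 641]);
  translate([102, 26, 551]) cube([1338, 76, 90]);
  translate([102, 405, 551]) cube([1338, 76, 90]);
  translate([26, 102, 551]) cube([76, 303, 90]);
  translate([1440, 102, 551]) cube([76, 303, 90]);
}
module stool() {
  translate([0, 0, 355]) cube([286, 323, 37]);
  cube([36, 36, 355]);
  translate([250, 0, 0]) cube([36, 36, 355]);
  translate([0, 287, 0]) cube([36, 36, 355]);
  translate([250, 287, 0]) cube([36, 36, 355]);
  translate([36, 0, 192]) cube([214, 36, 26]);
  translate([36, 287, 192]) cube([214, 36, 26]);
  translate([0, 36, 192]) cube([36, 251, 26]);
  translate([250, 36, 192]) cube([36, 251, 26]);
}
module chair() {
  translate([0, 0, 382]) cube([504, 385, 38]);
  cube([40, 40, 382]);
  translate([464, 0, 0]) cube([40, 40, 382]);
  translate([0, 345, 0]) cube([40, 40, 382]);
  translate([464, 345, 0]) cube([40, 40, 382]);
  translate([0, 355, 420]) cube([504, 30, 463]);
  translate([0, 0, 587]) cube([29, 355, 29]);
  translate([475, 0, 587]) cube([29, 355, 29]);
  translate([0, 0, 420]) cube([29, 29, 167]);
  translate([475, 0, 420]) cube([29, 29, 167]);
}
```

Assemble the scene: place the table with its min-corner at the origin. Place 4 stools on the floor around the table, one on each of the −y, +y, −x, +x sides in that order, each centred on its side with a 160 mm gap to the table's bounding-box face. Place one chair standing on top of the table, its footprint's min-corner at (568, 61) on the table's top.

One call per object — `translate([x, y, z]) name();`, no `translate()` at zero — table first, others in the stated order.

table();
translate([628, -483, 0]) stool();
translate([628, 667, 0]) stool();
translate([-446, 92, 0]) stool();
translate([1702, 92, 0]) stool();
translate([568, 61, 682]) chair();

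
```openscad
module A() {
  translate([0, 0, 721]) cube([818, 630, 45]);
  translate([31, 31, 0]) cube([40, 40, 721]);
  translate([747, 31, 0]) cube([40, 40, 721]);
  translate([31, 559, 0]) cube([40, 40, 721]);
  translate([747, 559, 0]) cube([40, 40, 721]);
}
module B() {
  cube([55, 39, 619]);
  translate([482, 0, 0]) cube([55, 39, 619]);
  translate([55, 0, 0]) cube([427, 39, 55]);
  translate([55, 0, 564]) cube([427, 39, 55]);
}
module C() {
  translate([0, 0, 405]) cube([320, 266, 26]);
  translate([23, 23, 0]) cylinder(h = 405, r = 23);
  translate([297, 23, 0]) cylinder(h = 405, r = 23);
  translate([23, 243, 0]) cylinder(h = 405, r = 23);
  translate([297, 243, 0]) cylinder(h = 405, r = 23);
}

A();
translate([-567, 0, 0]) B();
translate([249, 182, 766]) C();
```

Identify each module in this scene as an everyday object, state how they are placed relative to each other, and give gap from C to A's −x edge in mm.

A is a table. B is a picture frame. C is a stool. The picture frame is on the floor beside the table on its −x side. The stool is on top of the table, centred. The gap from the stool to the table's −x edge is 249 mm.

The stool's min-x is at 249; the table's min-x is 0; gap = 249 mm.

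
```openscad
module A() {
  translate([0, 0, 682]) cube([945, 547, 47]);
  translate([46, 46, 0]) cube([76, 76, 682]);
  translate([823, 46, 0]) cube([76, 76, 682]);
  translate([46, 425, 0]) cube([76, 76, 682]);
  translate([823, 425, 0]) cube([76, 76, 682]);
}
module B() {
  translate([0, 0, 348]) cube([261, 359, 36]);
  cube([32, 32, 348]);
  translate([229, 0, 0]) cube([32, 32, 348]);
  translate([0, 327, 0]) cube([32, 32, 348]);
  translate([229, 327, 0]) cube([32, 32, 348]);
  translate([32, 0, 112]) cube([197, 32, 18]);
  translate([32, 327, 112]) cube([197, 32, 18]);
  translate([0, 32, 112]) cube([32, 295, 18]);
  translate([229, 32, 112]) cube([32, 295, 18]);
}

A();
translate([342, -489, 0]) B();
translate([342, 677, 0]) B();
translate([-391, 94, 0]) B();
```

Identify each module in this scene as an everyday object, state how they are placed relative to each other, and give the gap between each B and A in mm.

A is a table. B is a stool. Three stools sit around the table at the −y, +y, −x sides. The gap between each stool and the table is 130 mm.

Each stool's nearest face is 130 mm from the table's bounding box.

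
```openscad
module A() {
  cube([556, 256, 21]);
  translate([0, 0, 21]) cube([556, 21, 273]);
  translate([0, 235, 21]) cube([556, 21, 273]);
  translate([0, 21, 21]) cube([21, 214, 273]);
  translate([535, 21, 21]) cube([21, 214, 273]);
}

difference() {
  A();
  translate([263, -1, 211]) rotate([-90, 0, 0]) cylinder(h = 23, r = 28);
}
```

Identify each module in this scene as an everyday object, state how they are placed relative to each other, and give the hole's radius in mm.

The subtracted cylinder has r = 28 mm.

A is an open box. The open box has a circular hole through its front wall. The hole's radius is 28 mm.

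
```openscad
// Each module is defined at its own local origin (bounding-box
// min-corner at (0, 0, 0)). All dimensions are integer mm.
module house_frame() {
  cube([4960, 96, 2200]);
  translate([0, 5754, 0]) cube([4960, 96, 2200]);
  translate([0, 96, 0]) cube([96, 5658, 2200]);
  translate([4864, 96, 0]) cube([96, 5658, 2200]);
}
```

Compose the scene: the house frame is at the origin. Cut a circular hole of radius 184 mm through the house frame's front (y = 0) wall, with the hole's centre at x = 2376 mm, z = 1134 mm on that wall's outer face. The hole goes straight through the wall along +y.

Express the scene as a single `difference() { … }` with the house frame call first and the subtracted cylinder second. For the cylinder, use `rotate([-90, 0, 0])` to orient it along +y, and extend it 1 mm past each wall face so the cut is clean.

difference() {
  house_frame();
  translate([2376, -1, 1134]) rotate([-90, 0, 0]) cylinder(h = 98, r = 184);
}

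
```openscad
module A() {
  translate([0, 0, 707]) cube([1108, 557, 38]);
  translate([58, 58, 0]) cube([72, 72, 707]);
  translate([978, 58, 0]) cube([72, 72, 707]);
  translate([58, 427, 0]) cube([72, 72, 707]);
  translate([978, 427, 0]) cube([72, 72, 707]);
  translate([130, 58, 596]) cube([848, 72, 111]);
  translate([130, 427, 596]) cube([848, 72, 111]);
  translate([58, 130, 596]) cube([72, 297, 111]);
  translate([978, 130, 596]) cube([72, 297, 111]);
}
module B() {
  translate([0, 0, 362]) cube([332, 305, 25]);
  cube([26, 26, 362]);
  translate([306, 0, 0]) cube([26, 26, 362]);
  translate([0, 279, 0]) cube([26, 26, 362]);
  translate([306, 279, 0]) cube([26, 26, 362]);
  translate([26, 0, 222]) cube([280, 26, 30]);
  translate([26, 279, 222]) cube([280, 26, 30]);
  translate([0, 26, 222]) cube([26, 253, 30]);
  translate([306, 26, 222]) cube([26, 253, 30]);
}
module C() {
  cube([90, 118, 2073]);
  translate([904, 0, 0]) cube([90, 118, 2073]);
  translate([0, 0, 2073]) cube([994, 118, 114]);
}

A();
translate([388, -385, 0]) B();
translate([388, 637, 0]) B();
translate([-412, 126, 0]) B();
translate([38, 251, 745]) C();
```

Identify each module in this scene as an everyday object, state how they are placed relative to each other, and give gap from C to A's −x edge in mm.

A is a table. B is a stool. C is a door frame. Three stools sit around the table at the −y, +y, −x sides. The door frame is on top of the table. The gap from the door frame to the table's −x edge is 38 mm.

The door frame's min-x is at 38; the table's min-x is 0; gap = 38 mm.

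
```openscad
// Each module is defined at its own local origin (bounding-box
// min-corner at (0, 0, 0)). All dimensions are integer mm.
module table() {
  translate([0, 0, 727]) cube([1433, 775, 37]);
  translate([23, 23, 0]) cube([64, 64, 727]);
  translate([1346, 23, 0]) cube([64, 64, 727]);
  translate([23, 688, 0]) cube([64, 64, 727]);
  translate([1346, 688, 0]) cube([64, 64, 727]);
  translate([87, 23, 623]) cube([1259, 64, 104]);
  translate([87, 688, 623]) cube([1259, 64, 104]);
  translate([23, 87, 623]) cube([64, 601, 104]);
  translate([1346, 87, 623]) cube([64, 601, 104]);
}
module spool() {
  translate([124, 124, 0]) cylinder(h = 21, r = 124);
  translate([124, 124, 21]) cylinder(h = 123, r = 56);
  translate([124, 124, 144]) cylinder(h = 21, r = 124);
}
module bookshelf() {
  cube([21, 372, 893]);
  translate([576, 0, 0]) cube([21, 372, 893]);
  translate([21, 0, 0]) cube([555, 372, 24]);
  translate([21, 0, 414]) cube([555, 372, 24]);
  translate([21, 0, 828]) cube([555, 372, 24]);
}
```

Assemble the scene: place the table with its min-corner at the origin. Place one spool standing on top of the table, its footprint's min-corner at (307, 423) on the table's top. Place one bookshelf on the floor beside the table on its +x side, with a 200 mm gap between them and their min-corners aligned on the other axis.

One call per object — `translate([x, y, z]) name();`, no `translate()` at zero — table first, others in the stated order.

table();
translate([307, 423, 764]) spool();
translate([1633, 0, 0]) bookshelf();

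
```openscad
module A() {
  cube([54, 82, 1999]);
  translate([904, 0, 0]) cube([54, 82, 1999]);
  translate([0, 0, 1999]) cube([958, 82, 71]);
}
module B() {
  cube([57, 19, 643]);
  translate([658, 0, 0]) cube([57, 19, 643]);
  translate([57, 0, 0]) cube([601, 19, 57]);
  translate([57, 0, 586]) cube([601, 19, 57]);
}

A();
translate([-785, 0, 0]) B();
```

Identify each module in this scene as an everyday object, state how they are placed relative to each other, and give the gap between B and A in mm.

A is a door frame. B is a picture frame. The picture frame is on the floor beside the door frame on its −x side. The gap between the picture frame and the door frame is 70 mm.

The picture frame's nearest face is 70 mm from the door frame's −x face.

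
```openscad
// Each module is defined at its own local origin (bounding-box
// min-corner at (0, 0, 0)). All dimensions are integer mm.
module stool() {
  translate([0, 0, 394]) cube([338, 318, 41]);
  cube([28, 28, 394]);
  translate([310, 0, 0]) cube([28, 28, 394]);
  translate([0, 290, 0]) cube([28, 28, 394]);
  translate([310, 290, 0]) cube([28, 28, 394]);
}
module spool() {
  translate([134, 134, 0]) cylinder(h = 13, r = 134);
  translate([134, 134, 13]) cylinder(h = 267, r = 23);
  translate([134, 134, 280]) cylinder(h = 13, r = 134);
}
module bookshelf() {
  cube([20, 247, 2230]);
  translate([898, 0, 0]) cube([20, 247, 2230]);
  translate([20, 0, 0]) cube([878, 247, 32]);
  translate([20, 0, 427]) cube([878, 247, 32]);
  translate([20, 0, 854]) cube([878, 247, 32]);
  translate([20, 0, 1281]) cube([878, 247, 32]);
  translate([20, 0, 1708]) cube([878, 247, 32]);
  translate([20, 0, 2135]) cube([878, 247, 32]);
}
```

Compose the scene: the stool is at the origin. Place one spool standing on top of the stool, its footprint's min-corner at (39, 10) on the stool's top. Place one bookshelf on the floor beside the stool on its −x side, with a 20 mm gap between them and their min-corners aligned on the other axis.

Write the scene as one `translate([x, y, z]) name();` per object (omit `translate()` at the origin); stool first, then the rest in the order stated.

stool();
translate([39, 10, 435]) spool();
translate([-938, 0, 0]) bookshelf();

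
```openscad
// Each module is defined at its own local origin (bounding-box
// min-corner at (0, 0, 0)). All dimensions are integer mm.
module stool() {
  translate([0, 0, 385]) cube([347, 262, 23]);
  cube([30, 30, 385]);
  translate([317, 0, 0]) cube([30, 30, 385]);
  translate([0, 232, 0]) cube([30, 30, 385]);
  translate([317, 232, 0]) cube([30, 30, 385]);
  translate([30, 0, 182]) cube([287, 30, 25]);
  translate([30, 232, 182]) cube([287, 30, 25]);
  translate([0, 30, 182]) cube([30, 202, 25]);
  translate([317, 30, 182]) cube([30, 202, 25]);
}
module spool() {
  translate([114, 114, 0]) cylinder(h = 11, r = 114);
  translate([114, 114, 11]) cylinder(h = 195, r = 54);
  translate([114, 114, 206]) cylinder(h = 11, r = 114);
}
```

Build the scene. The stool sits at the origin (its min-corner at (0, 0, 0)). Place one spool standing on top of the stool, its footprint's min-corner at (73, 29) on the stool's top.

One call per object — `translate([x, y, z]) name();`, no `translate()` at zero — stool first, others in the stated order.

stool();
translate([73, 29, 408]) spool();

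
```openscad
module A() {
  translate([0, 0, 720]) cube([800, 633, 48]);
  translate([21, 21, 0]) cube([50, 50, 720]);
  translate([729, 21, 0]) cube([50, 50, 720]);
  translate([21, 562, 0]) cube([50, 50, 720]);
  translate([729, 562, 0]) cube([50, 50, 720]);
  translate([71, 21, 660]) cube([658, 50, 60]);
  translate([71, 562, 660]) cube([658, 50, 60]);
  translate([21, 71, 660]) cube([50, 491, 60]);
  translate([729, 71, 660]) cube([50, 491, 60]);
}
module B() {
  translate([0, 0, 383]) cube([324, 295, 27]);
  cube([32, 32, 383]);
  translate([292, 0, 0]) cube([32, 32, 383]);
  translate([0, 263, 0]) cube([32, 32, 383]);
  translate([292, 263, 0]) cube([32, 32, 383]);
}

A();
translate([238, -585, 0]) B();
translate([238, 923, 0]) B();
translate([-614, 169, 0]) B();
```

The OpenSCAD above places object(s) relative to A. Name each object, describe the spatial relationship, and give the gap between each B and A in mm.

A is a table. B is a stool. Three stools sit around the table at the −y, +y, −x sides. The gap between each stool and the table is 290 mm.

Each stool's nearest face is 290 mm from the table's bounding box.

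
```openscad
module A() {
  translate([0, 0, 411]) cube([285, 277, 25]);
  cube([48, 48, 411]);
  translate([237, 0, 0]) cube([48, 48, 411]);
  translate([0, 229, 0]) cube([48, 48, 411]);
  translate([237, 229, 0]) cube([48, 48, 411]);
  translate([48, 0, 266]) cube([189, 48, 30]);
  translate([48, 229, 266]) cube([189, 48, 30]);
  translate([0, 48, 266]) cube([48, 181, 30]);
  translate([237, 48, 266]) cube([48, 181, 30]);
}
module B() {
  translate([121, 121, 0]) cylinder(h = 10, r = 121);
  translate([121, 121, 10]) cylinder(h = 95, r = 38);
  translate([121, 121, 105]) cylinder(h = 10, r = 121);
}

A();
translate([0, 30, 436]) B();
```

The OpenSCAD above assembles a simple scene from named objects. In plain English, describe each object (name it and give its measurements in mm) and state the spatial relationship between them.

A is a four-legged stool. The seat is a 285×277×25 mm slab whose top surface is at z = 436 mm; four square legs, each 48×48 mm in cross-section, run from the floor (z = 0) to the underside of the seat, each flush with a corner of the seat. Four stretchers, 48 mm wide and 30 mm tall, connect adjacent legs with their undersides at z = 266 mm, each running between the inner faces of the legs it joins and aligned with the legs' outer faces on the other axis.

B is a spool: two coaxial disc flanges of radius 121 mm and thickness 10 mm, joined by a core cylinder of radius 38 mm and height 95 mm. The lower flange rests on z = 0 and the three cylinders share a vertical axis.

The spool is on top of the stool.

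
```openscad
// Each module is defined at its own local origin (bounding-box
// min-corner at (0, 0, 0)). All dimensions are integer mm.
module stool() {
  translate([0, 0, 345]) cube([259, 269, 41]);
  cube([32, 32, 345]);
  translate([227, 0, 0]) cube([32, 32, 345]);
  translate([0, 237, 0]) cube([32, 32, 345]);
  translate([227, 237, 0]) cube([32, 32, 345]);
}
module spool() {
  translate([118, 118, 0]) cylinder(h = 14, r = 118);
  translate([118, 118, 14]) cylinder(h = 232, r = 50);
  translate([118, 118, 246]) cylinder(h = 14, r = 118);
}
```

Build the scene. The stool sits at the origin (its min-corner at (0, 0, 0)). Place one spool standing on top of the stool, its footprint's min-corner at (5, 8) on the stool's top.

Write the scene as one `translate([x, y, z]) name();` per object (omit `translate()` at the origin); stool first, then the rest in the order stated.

stool();
translate([5, 8, 386]) spool();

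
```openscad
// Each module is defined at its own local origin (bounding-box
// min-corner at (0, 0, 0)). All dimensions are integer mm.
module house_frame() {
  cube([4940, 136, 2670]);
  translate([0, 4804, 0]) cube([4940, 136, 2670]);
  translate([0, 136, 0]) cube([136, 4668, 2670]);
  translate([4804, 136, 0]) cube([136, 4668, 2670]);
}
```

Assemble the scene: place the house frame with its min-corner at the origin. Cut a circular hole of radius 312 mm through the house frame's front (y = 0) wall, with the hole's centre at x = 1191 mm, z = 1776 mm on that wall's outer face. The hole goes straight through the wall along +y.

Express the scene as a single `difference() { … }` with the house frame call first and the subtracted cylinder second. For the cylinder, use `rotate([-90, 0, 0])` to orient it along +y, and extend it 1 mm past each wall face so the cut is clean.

difference() {
  house_frame();
  translate([1191, -1, 1776]) rotate([-90, 0, 0]) cylinder(h = 138, r = 312);
}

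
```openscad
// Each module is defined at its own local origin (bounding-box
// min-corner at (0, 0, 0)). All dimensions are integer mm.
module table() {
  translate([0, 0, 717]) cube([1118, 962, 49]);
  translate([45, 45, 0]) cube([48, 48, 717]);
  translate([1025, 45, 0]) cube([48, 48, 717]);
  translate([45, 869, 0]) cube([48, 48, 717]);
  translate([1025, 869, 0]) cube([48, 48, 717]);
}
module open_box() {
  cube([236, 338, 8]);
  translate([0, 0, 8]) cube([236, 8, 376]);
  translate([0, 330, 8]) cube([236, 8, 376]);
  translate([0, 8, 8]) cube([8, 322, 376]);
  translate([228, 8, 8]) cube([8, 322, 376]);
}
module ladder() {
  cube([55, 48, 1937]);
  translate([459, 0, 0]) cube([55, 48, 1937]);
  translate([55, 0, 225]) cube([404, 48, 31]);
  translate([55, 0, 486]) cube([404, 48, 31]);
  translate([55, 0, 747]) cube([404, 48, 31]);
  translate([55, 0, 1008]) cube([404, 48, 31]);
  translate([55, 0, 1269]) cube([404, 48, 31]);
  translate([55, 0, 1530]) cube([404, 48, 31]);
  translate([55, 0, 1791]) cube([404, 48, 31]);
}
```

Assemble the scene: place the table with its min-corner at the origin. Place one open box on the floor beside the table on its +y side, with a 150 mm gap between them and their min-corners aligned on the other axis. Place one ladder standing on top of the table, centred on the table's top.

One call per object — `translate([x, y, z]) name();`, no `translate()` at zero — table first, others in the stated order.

table();
translate([0, 1112, 0]) open_box();
translate([302, 457, 766]) ladder();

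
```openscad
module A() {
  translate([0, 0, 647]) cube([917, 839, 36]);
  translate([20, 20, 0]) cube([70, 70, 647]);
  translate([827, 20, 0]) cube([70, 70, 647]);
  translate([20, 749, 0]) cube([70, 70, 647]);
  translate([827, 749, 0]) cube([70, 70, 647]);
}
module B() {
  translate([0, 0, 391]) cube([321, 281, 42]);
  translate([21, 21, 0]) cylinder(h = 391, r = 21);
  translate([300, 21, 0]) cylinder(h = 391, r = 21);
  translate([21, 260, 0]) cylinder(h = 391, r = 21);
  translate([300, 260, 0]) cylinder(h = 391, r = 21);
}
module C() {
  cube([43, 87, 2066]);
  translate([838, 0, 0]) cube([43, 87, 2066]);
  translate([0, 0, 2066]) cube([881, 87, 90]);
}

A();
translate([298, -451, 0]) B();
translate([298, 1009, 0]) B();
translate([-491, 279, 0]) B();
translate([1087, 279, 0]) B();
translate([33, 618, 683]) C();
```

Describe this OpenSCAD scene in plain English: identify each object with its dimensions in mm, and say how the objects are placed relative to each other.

A is a table with a 917×839 mm rectangular top, 36 mm thick, top surface at z = 683 mm, supported by four 70×70 mm square legs, each inset 20 mm from the nearest pair of top edges, running from the floor.

B is a four-legged stool. The seat is 321×281 mm, 42 mm thick, top at z = 433 mm. It stands on four round legs, each 42 mm in diameter, from z = 0 to the seat underside, each leg's axis is inset half a diameter from the nearest pair of seat edges (so the leg's bounding box is flush with the corner).

C is a door frame. The clear opening is 795 mm wide and 2066 mm high. Two 43 mm wide jambs, 87 mm deep, stand either side of the opening from the floor to the top of the opening. A 90 mm thick head sits across the top of both jambs, spanning the full outside width of the frame.

Four stools sit around the table at the −y, +y, −x, +x sides. The door frame is on top of the table.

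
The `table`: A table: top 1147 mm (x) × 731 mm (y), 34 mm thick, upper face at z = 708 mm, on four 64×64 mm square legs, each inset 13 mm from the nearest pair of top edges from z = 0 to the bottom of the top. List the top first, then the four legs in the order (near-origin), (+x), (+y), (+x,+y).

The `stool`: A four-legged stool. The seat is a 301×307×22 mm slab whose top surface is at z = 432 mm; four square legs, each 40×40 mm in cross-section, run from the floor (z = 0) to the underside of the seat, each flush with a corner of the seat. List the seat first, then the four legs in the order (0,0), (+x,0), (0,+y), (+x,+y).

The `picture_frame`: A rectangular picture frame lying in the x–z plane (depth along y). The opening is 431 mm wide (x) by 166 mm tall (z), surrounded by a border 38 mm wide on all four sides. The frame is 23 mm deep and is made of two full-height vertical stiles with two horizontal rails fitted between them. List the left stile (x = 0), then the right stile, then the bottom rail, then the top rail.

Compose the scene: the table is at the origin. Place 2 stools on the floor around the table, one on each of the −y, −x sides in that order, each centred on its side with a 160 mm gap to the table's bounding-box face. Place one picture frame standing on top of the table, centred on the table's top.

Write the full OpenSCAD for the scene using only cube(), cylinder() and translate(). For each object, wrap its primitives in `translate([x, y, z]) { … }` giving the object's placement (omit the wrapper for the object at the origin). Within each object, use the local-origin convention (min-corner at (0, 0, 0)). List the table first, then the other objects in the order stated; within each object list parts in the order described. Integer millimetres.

translate([0, 0, 674]) cube([1147, 731, 34]);
translate([13, 13, 0]) cube([64, 64, 674]);
translate([1070, 13, 0]) cube([64, 64, 674]);
translate([13, 654, 0]) cube([64, 64, 674]);
translate([1070, 654, 0]) cube([64, 64, 674]);
translate([423, -467, 0]) {
  translate([0, 0, 410]) cube([301, 307, 22]);
  cube([40, 40, 410]);
  translate([261, 0, 0]) cube([40, 40, 410]);
  translate([0, 267, 0]) cube([40, 40, 410]);
  translate([261, 267, 0]) cube([40, 40, 410]);
}
translate([-461, 212, 0]) {
  translate([0, 0, 410]) cube([301, 307, 22]);
  cube([40, 40, 410]);
  translate([261, 0, 0]) cube([40, 40, 410]);
  translate([0, 267, 0]) cube([40, 40, 410]);
  translate([261, 267, 0]) cube([40, 40, 410]);
}
translate([320, 354, 708]) {
  cube([38, 23, 242]);
  translate([469, 0, 0]) cube([38, 23, 242]);
  translate([38, 0, 0]) cube([431, 23, 38]);
  translate([38, 0, 204]) cube([431, 23, 38]);
}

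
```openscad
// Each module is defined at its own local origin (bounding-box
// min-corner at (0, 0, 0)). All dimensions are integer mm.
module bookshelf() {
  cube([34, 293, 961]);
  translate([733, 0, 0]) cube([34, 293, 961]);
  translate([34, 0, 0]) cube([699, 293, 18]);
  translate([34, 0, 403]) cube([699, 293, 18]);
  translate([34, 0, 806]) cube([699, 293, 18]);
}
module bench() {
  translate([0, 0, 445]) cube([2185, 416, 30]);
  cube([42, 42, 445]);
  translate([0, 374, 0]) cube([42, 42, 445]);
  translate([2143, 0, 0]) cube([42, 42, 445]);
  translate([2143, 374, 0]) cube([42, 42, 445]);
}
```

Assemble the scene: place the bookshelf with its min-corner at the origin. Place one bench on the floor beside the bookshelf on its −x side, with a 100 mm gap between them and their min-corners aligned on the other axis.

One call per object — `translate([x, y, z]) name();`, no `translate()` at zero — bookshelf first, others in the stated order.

bookshelf();
translate([-2285, 0, 0]) bench();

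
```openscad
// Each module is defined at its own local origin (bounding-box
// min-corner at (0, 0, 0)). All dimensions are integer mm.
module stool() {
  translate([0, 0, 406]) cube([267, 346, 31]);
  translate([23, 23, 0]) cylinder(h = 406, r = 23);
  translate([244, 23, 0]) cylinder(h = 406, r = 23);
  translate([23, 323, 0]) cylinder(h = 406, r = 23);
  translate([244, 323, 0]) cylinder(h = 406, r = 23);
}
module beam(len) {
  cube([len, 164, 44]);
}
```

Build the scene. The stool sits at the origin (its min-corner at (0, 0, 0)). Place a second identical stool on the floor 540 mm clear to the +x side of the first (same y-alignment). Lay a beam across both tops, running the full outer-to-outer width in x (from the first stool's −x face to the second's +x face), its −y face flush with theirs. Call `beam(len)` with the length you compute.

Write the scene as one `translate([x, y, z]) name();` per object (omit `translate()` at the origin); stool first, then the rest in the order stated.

stool();
translate([807, 0, 0]) stool();
translate([0, 0, 437]) beam(1074);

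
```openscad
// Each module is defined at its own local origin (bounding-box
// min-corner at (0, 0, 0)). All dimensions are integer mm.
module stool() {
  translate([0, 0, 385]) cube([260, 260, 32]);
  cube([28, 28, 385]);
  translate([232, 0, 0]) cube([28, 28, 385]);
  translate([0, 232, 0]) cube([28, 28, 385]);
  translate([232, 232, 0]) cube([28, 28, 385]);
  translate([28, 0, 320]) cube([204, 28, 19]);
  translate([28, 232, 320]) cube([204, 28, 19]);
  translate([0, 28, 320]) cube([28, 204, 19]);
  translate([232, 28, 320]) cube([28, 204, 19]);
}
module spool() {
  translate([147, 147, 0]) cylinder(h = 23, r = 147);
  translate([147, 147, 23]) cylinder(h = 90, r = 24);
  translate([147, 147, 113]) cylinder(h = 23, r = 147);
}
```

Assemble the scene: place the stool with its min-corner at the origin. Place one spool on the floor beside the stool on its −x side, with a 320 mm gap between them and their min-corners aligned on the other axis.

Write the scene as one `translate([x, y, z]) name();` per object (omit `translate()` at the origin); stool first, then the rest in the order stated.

stool();
translate([-614, 0, 0]) spool();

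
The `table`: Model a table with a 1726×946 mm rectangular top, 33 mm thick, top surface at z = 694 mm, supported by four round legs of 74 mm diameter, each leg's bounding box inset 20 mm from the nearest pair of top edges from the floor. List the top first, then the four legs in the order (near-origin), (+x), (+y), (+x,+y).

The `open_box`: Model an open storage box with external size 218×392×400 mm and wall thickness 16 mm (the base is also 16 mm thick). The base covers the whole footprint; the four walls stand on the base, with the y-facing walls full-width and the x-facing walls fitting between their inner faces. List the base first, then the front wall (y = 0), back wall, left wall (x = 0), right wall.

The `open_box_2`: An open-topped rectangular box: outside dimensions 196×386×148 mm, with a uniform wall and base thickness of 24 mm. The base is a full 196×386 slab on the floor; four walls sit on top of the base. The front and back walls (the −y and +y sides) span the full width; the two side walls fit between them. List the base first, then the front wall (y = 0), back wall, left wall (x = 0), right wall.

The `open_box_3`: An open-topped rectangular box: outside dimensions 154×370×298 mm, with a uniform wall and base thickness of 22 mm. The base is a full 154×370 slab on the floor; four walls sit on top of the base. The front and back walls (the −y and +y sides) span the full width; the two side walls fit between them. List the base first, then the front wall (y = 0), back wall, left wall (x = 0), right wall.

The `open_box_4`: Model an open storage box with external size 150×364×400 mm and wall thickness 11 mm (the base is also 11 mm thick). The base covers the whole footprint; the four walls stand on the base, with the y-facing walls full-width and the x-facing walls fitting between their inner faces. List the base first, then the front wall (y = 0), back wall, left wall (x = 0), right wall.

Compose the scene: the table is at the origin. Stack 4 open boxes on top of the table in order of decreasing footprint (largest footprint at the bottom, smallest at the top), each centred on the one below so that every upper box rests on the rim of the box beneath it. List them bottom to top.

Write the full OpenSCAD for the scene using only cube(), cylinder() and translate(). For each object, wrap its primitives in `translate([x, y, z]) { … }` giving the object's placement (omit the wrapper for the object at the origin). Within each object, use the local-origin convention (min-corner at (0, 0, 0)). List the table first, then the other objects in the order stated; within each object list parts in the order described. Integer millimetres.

translate([0, 0, 661]) cube([1726, 946, 33]);
translate([57, 57, 0]) cylinder(h = 661, r = 37);
translate([1669, 57, 0]) cylinder(h = 661, r = 37);
translate([57, 889, 0]) cylinder(h = 661, r = 37);
translate([1669, 889, 0]) cylinder(h = 661, r = 37);
translate([754, 277, 694]) {
  cube([218, 392, 16]);
  translate([0, 0, 16]) cube([218, 16, 384]);
  translate([0, 376, 16]) cube([218, 16, 384]);
  translate([0, 16, 16]) cube([16, 360, 384]);
  translate([202, 16, 16]) cube([16, 360, 384]);
}
translate([765, 280, 1094]) {
  cube([196, 386, 24]);
  translate([0, 0, 24]) cube([196, 24, 124]);
  translate([0, 362, 24]) cube([196, 24, 124]);
  translate([0, 24, 24]) cube([24, 338, 124]);
  translate([172, 24, 24]) cube([24, 338, 124]);
}
translate([786, 288, 1242]) {
  cube([154, 370, 22]);
  translate([0, 0, 22]) cube([154, 22, 276]);
  translate([0, 348, 22]) cube([154, 22, 276]);
  translate([0, 22, 22]) cube([22, 326, 276]);
  translate([132, 22, 22]) cube([22, 326, 276]);
}
translate([788, 291, 1540]) {
  cube([150, 364, 11]);
  translate([0, 0, 11]) cube([150, 11, 389]);
  translate([0, 353, 11]) cube([150, 11, 389]);
  translate([0, 11, 11]) cube([11, 342, 389]);
  translate([139, 11, 11]) cube([11, 342, 389]);
}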